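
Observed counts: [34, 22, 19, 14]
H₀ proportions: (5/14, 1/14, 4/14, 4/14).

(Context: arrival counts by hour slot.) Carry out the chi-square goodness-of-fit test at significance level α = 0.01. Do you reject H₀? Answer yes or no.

reject H₀: yes

n = 89; E_i = n·p_i = [31.79, 6.36, 25.43, 25.43]
χ² = (34−31.79)²/31.79 + (22−6.36)²/6.36 + (19−25.43)²/25.43 + (14−25.43)²/25.43 = 45.4079
df = 3
p-value (upper-tail) = 0.00000
At α=0.01: p < α → reject H₀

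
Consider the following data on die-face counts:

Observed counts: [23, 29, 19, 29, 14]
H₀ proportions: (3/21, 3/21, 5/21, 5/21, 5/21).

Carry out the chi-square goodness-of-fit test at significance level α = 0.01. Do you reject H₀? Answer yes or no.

n = 114; E_i = n·p_i = [16.29, 16.29, 27.14, 27.14, 27.14]
χ² = (23−16.29)²/16.29 + (29−16.29)²/16.29 + (19−27.14)²/27.14 + (29−27.14)²/27.14 + (14−27.14)²/27.14 = 21.6281
df = 4
p-value (upper-tail) = 0.00024
At α=0.01: p < α → reject H₀

reject H₀: yes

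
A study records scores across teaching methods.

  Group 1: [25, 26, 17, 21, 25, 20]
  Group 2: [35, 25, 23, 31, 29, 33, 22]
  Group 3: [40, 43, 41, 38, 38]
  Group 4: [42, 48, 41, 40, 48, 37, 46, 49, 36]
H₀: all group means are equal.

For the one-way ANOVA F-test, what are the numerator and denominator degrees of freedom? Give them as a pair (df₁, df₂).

k = 4 groups, N = 27 total
df = (k−1, N−k) = (4−1, 27−4) = (3, 23)

degrees of freedom = [3, 23]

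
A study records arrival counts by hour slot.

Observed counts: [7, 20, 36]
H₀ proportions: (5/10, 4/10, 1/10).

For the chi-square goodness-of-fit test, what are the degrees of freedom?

degrees of freedom = 2

df = k − 1 = 3 − 1 = 2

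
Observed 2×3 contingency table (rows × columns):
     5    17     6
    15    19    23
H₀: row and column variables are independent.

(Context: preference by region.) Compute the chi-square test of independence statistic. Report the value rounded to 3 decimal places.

Row totals [28, 57], col totals [20, 36, 29], n=85
χ² = (5−6.59)²/6.59 + (17−11.86)²/11.86 + (6−9.55)²/9.55 + (15−13.41)²/13.41 + (19−24.14)²/24.14 + (23−19.45)²/19.45 = 5.8652
df = 2

test statistic = 5.865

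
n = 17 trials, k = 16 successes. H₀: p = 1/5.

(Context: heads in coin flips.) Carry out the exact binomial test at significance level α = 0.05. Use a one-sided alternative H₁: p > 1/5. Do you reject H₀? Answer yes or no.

Exact binomial: n=17, k=16, p₀=1/5=0.2000
P(X≥16) from Σ C(n,i)·p₀^i·(1−p₀)^(n−i)
p-value (one-sided, H₁ greater) = 0.00000
At α=0.05: p < α → reject H₀

reject H₀: yes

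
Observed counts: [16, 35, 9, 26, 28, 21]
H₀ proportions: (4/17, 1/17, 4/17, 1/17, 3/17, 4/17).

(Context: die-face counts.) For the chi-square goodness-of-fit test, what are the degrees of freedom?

df = k − 1 = 6 − 1 = 5

degrees of freedom = 5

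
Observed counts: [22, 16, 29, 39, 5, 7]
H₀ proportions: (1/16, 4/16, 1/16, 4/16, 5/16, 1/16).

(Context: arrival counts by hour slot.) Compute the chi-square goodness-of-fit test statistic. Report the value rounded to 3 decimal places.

test statistic = 129.220

n = 118; E_i = n·p_i = [7.38, 29.50, 7.38, 29.50, 36.88, 7.38]
χ² = (22−7.38)²/7.38 + (16−29.50)²/29.50 + (29−7.38)²/7.38 + (39−29.50)²/29.50 + (5−36.88)²/36.88 + (7−7.38)²/7.38 = 129.2203
df = 5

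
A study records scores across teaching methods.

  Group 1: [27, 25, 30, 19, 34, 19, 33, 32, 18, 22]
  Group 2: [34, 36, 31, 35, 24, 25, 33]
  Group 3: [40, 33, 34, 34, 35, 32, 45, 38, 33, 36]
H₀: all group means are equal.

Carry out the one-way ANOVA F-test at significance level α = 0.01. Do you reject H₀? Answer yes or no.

Group means [25.90, 31.14, 36.00], grand mean 31.000
SSB = Σnᵢ(x̄ᵢ−x̄)² = 510.243; SSW = ΣΣ(x−x̄ᵢ)² = 627.757
MSB = 510.243/2 = 255.1214; MSW = 627.757/24 = 26.1565
F = MSB/MSW = 9.7536
df = (2, 24)
p-value (upper-tail) = 0.00079
At α=0.01: p < α → reject H₀

reject H₀: yes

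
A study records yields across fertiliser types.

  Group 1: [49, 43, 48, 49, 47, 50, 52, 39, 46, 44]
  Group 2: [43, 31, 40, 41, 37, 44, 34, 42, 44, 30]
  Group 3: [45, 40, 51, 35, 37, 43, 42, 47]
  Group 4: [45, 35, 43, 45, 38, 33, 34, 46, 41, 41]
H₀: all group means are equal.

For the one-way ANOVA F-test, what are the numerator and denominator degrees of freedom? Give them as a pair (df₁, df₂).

k = 4 groups, N = 38 total
df = (k−1, N−k) = (4−1, 38−4) = (3, 34)

degrees of freedom = [3, 34]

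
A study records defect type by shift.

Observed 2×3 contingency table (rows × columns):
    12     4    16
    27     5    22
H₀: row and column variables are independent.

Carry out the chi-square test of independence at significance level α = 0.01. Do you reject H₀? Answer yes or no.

Row totals [32, 54], col totals [39, 9, 38], n=86
χ² = (12−14.51)²/14.51 + (4−3.35)²/3.35 + (16−14.14)²/14.14 + (27−24.49)²/24.49 + (5−5.65)²/5.65 + (22−23.86)²/23.86 = 1.2838
df = 2
p-value (upper-tail) = 0.52629
At α=0.01: p ≥ α → fail to reject H₀

reject H₀: no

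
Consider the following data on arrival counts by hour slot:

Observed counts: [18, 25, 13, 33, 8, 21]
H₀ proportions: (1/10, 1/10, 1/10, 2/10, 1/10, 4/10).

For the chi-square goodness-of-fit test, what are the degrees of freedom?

df = k − 1 = 6 − 1 = 5

degrees of freedom = 5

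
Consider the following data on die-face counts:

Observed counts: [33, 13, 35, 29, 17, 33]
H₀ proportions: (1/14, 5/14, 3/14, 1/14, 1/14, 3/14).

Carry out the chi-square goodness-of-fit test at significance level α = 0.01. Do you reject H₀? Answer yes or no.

n = 160; E_i = n·p_i = [11.43, 57.14, 34.29, 11.43, 11.43, 34.29]
χ² = (33−11.43)²/11.43 + (13−57.14)²/57.14 + (35−34.29)²/34.29 + (29−11.43)²/11.43 + (17−11.43)²/11.43 + (33−34.29)²/34.29 = 104.6117
df = 5
p-value (upper-tail) = 0.00000
At α=0.01: p < α → reject H₀

reject H₀: yes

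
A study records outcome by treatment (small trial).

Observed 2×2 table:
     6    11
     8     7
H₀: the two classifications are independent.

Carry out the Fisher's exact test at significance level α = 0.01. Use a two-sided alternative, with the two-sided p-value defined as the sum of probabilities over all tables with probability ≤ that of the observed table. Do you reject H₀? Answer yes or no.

Margins: r₁=17, r₂=15, c₁=14, c₂=18, n=32
p_obs = C(17,6)·C(15,8)/C(32,14); sum pmf over tables with pmf ≤ p_obs
p-value (two-sided) = 0.47645
At α=0.01: p ≥ α → fail to reject H₀

reject H₀: no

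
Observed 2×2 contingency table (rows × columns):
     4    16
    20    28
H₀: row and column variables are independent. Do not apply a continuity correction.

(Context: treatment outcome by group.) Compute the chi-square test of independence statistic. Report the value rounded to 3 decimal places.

Row totals [20, 48], col totals [24, 44], n=68
χ² = (4−7.06)²/7.06 + (16−12.94)²/12.94 + (20−16.94)²/16.94 + (28−31.06)²/31.06 = 2.9020
df = 1

test statistic = 2.902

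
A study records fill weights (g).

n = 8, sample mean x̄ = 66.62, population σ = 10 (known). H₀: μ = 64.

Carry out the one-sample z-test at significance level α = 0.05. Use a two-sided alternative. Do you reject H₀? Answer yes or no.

reject H₀: no

SE = σ/√n = 10/√8 = 3.5355
z = (x̄−μ₀)/SE = (66.62−64)/3.5355 = 0.7410
p-value (two-sided) = 0.45866
At α=0.05: p ≥ α → fail to reject H₀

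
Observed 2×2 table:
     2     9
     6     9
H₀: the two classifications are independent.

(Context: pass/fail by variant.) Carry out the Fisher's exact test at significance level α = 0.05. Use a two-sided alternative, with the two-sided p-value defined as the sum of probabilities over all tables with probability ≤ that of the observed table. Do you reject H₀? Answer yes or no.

Margins: r₁=11, r₂=15, c₁=8, c₂=18, n=26
p_obs = C(11,2)·C(15,6)/C(26,8); sum pmf over tables with pmf ≤ p_obs
p-value (two-sided) = 0.39451
At α=0.05: p ≥ α → fail to reject H₀

reject H₀: no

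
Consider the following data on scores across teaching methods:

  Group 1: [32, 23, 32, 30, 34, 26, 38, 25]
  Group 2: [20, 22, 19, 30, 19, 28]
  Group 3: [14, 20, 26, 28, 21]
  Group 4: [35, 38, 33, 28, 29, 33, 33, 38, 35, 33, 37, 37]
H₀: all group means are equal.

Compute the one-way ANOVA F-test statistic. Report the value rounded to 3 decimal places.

test statistic = 13.422

Group means [30.00, 23.00, 21.80, 34.08], grand mean 28.903
SSB = Σnᵢ(x̄ᵢ−x̄)² = 792.993; SSW = ΣΣ(x−x̄ᵢ)² = 531.717
MSB = 792.993/3 = 264.3310; MSW = 531.717/27 = 19.6932
F = MSB/MSW = 13.4224
df = (3, 27)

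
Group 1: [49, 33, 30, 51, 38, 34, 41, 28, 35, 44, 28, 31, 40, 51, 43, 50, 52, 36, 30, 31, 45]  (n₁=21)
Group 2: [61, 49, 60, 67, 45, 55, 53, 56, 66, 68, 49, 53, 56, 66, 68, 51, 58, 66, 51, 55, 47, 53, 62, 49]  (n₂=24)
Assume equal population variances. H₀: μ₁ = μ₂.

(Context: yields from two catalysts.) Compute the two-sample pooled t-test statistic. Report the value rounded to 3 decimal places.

test statistic = -7.684

x̄₁=39.048, s₁=8.303, n₁=21
x̄₂=56.833, s₂=7.227, n₂=24
s_p² = [20·8.303² + 23·7.227²]/43 = 60.0066
SE = √(s_p²·(1/21+1/24)) = 2.3147
t = (39.048−56.833)/2.3147 = -7.6839
df = 43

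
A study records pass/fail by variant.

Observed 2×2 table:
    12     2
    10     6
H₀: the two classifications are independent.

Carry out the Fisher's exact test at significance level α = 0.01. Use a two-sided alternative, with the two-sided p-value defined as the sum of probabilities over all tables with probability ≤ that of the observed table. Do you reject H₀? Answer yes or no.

Margins: r₁=14, r₂=16, c₁=22, c₂=8, n=30
p_obs = C(14,12)·C(16,10)/C(30,22); sum pmf over tables with pmf ≤ p_obs
p-value (two-sided) = 0.22553
At α=0.01: p ≥ α → fail to reject H₀

reject H₀: no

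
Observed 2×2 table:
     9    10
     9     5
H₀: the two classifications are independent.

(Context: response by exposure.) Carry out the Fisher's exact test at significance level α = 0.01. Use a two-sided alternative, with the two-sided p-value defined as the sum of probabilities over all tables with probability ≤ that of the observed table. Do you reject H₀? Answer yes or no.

Margins: r₁=19, r₂=14, c₁=18, c₂=15, n=33
p_obs = C(19,9)·C(14,9)/C(33,18); sum pmf over tables with pmf ≤ p_obs
p-value (two-sided) = 0.48242
At α=0.01: p ≥ α → fail to reject H₀

reject H₀: no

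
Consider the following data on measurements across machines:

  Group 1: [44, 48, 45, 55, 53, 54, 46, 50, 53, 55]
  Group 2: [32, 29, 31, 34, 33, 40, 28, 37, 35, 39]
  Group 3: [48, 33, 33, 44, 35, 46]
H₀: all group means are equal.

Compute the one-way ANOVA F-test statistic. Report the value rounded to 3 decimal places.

Group means [50.30, 33.80, 39.83], grand mean 41.538
SSB = Σnᵢ(x̄ᵢ−x̄)² = 1383.928; SSW = ΣΣ(x−x̄ᵢ)² = 548.533
MSB = 1383.928/2 = 691.9641; MSW = 548.533/23 = 23.8493
F = MSB/MSW = 29.0141
df = (2, 23)

test statistic = 29.014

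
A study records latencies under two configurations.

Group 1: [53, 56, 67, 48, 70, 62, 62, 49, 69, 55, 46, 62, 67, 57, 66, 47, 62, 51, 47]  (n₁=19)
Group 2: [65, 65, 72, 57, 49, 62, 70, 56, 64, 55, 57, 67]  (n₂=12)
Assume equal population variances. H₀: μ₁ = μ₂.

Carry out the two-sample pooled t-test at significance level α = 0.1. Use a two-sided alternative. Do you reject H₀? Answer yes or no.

x̄₁=57.684, s₁=8.192, n₁=19
x̄₂=61.583, s₂=6.829, n₂=12
s_p² = [18·8.192² + 11·6.829²]/29 = 59.3456
SE = √(s_p²·(1/19+1/12)) = 2.8406
t = (57.684−61.583)/2.8406 = -1.3726
df = 29
p-value (two-sided) = 0.18038
At α=0.1: p ≥ α → fail to reject H₀

reject H₀: no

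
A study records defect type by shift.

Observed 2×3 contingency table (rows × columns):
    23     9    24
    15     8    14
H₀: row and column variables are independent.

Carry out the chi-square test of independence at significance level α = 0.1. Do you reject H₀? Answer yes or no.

reject H₀: no

Row totals [56, 37], col totals [38, 17, 38], n=93
χ² = (23−22.88)²/22.88 + (9−10.24)²/10.24 + (24−22.88)²/22.88 + (15−15.12)²/15.12 + (8−6.76)²/6.76 + (14−15.12)²/15.12 = 0.5144
df = 2
p-value (upper-tail) = 0.77323
At α=0.1: p ≥ α → fail to reject H₀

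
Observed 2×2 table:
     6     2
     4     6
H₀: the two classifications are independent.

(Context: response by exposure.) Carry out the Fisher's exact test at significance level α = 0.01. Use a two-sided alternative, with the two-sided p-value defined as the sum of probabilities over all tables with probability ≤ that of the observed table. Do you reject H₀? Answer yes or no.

reject H₀: no

Margins: r₁=8, r₂=10, c₁=10, c₂=8, n=18
p_obs = C(8,6)·C(10,4)/C(18,10); sum pmf over tables with pmf ≤ p_obs
p-value (two-sided) = 0.18799
At α=0.01: p ≥ α → fail to reject H₀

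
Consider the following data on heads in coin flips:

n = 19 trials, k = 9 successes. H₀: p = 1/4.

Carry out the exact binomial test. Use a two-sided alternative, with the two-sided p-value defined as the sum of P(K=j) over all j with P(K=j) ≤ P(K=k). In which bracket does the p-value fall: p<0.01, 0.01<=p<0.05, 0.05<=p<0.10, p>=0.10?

Exact binomial: n=19, k=9, p₀=1/4=0.2500
P(X=j) = C(n,j)·p₀^j·(1−p₀)^(n−j); p = Σ P(X=j) over j with P(X=j) ≤ P(X=9)
p-value (two-sided) = 0.03298
→ bracket: 0.01<=p<0.05

p-value bracket: 0.01<=p<0.05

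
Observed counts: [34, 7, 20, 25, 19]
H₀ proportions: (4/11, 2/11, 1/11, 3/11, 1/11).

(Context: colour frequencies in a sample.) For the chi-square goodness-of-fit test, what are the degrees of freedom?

degrees of freedom = 4

df = k − 1 = 5 − 1 = 4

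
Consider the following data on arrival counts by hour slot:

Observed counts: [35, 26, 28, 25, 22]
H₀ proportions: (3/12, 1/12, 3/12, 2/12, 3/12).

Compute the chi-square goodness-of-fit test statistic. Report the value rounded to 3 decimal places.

test statistic = 24.544

n = 136; E_i = n·p_i = [34.00, 11.33, 34.00, 22.67, 34.00]
χ² = (35−34.00)²/34.00 + (26−11.33)²/11.33 + (28−34.00)²/34.00 + (25−22.67)²/22.67 + (22−34.00)²/34.00 = 24.5441
df = 4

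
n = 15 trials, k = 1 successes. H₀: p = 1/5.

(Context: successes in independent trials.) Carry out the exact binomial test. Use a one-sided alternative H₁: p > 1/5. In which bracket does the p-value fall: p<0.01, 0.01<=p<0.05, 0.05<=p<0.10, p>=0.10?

p-value bracket: p>=0.10

Exact binomial: n=15, k=1, p₀=1/5=0.2000
P(X≥1) from Σ C(n,i)·p₀^i·(1−p₀)^(n−i)
p-value (one-sided, H₁ greater) = 0.96482
→ bracket: p>=0.10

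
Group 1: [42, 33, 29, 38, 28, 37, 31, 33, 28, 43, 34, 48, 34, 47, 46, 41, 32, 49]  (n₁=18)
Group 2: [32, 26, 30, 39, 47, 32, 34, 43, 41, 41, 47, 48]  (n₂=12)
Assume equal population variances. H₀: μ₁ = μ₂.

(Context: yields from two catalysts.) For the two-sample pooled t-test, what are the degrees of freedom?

df = n₁ + n₂ − 2 = 18 + 12 − 2 = 28

degrees of freedom = 28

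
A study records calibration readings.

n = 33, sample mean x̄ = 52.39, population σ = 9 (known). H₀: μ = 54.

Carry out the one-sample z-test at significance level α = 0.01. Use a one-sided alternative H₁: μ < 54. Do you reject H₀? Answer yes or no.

reject H₀: no

SE = σ/√n = 9/√33 = 1.5667
z = (x̄−μ₀)/SE = (52.39−54)/1.5667 = -1.0276
p-value (one-sided, H₁ less) = 0.15206
At α=0.01: p ≥ α → fail to reject H₀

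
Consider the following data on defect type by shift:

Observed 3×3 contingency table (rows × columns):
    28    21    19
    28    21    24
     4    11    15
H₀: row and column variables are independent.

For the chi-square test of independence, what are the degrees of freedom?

df = (r−1)(c−1) = (3−1)·(3−1) = 4

degrees of freedom = 4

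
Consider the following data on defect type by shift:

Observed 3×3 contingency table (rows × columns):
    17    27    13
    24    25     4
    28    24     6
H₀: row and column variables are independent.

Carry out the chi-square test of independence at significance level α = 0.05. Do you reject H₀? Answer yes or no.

Row totals [57, 53, 58], col totals [69, 76, 23], n=168
χ² = (17−23.41)²/23.41 + (27−25.79)²/25.79 + (13−7.80)²/7.80 + (24−21.77)²/21.77 + (25−23.98)²/23.98 + (4−7.26)²/7.26 + (28−23.82)²/23.82 + (24−26.24)²/26.24 + (6−7.94)²/7.94 = 8.4047
df = 4
p-value (upper-tail) = 0.07783
At α=0.05: p ≥ α → fail to reject H₀

reject H₀: no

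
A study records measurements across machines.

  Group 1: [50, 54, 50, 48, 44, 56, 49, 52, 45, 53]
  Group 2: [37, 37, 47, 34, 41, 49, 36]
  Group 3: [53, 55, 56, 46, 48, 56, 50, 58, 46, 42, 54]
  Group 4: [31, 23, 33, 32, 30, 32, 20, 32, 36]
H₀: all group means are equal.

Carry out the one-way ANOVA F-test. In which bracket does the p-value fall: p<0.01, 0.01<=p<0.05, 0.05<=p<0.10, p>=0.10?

p-value bracket: p<0.01

Group means [50.10, 40.14, 51.27, 29.89], grand mean 43.649
SSB = Σnᵢ(x̄ᵢ−x̄)² = 2845.605; SSW = ΣΣ(x−x̄ᵢ)² = 806.828
MSB = 2845.605/3 = 948.5349; MSW = 806.828/33 = 24.4493
F = MSB/MSW = 38.7959
df = (3, 33)
p-value (upper-tail) = 0.00000
→ bracket: p<0.01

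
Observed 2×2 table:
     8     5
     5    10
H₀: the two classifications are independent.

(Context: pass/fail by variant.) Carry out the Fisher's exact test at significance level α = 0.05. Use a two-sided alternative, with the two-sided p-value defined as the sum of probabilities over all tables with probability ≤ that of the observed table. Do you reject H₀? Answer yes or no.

reject H₀: no

Margins: r₁=13, r₂=15, c₁=13, c₂=15, n=28
p_obs = C(13,8)·C(15,5)/C(28,13); sum pmf over tables with pmf ≤ p_obs
p-value (two-sided) = 0.25451
At α=0.05: p ≥ α → fail to reject H₀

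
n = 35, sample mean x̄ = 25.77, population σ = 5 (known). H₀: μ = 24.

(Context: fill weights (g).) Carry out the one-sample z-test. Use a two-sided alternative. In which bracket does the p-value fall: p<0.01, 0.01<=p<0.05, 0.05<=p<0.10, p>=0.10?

p-value bracket: 0.01<=p<0.05

SE = σ/√n = 5/√35 = 0.8452
z = (x̄−μ₀)/SE = (25.77−24)/0.8452 = 2.0943
p-value (two-sided) = 0.03623
→ bracket: 0.01<=p<0.05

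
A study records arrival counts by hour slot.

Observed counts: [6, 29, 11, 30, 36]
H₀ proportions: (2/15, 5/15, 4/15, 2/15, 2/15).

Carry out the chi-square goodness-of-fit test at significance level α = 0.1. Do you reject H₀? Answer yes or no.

n = 112; E_i = n·p_i = [14.93, 37.33, 29.87, 14.93, 14.93]
χ² = (6−14.93)²/14.93 + (29−37.33)²/37.33 + (11−29.87)²/29.87 + (30−14.93)²/14.93 + (36−14.93)²/14.93 = 64.0424
df = 4
p-value (upper-tail) = 0.00000
At α=0.1: p < α → reject H₀

reject H₀: yes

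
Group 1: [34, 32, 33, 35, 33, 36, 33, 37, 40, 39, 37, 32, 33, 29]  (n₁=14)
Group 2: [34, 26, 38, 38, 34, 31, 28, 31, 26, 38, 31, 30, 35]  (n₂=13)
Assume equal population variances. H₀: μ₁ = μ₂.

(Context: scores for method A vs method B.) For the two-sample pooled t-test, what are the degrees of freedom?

degrees of freedom = 25

df = n₁ + n₂ − 2 = 14 + 13 − 2 = 25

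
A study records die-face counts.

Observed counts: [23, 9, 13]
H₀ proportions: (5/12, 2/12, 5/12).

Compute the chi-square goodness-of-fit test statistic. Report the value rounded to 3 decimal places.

test statistic = 3.027

n = 45; E_i = n·p_i = [18.75, 7.50, 18.75]
χ² = (23−18.75)²/18.75 + (9−7.50)²/7.50 + (13−18.75)²/18.75 = 3.0267
df = 2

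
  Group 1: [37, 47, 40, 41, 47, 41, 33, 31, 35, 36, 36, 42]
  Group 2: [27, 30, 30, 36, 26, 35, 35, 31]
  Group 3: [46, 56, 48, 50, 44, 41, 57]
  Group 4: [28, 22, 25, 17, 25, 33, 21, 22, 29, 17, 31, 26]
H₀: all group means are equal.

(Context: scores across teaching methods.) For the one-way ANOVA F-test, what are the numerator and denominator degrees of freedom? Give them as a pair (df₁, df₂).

degrees of freedom = [3, 35]

k = 4 groups, N = 39 total
df = (k−1, N−k) = (4−1, 39−4) = (3, 35)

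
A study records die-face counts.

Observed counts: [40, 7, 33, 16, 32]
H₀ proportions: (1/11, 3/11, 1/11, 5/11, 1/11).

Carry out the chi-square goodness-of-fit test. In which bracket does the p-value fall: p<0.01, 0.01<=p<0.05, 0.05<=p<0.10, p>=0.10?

p-value bracket: p<0.01

n = 128; E_i = n·p_i = [11.64, 34.91, 11.64, 58.18, 11.64]
χ² = (40−11.64)²/11.64 + (7−34.91)²/34.91 + (33−11.64)²/11.64 + (16−58.18)²/58.18 + (32−11.64)²/11.64 = 196.8896
df = 4
p-value (upper-tail) = 0.00000
→ bracket: p<0.01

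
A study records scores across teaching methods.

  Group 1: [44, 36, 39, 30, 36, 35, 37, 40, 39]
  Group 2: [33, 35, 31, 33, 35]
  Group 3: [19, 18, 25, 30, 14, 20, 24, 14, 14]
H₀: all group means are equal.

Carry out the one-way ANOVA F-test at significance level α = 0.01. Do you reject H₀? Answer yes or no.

Group means [37.33, 33.40, 19.78], grand mean 29.609
SSB = Σnᵢ(x̄ᵢ−x̄)² = 1478.723; SSW = ΣΣ(x−x̄ᵢ)² = 384.756
MSB = 1478.723/2 = 739.3614; MSW = 384.756/20 = 19.2378
F = MSB/MSW = 38.4328
df = (2, 20)
p-value (upper-tail) = 0.00000
At α=0.01: p < α → reject H₀

reject H₀: yes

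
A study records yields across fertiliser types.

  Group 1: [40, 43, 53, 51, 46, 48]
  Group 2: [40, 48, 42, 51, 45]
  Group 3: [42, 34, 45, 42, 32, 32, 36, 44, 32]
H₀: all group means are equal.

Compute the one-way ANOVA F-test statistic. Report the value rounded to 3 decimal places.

test statistic = 6.901

Group means [46.83, 45.20, 37.67], grand mean 42.300
SSB = Σnᵢ(x̄ᵢ−x̄)² = 358.567; SSW = ΣΣ(x−x̄ᵢ)² = 441.633
MSB = 358.567/2 = 179.2833; MSW = 441.633/17 = 25.9784
F = MSB/MSW = 6.9012
df = (2, 17)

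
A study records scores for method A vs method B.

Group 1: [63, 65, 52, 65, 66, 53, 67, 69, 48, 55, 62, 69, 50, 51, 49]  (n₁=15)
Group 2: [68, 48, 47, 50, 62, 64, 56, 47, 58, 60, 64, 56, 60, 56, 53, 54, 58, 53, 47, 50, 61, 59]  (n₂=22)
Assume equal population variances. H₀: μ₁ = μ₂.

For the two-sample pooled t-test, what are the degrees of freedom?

df = n₁ + n₂ − 2 = 15 + 22 − 2 = 35

degrees of freedom = 35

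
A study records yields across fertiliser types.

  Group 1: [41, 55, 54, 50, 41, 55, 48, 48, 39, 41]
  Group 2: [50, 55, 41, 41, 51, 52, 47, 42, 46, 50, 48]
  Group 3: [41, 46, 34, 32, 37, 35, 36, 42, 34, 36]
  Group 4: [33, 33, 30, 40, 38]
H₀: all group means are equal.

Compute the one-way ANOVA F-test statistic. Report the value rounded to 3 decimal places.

test statistic = 13.919

Group means [47.20, 47.55, 37.30, 34.80], grand mean 42.833
SSB = Σnᵢ(x̄ᵢ−x̄)² = 1063.773; SSW = ΣΣ(x−x̄ᵢ)² = 815.227
MSB = 1063.773/3 = 354.5909; MSW = 815.227/32 = 25.4759
F = MSB/MSW = 13.9187
df = (3, 32)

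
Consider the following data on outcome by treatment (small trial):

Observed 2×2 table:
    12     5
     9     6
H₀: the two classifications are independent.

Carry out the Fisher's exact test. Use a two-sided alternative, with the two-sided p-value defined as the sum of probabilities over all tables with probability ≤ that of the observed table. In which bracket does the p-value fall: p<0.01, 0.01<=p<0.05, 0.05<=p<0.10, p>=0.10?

Margins: r₁=17, r₂=15, c₁=21, c₂=11, n=32
p_obs = C(17,12)·C(15,9)/C(32,21); sum pmf over tables with pmf ≤ p_obs
p-value (two-sided) = 0.71195
→ bracket: p>=0.10

p-value bracket: p>=0.10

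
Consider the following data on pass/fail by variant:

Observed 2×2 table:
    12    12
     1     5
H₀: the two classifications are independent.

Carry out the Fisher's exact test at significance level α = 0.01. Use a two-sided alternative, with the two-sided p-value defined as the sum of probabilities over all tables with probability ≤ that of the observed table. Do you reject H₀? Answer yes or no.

reject H₀: no

Margins: r₁=24, r₂=6, c₁=13, c₂=17, n=30
p_obs = C(24,12)·C(6,1)/C(30,13); sum pmf over tables with pmf ≤ p_obs
p-value (two-sided) = 0.19606
At α=0.01: p ≥ α → fail to reject H₀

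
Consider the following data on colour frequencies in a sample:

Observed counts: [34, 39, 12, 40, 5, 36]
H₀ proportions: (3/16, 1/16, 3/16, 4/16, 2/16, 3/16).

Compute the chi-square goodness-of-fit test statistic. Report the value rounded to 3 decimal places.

n = 166; E_i = n·p_i = [31.12, 10.38, 31.12, 41.50, 20.75, 31.12]
χ² = (34−31.12)²/31.12 + (39−10.38)²/10.38 + (12−31.12)²/31.12 + (40−41.50)²/41.50 + (5−20.75)²/20.75 + (36−31.12)²/31.12 = 103.7671
df = 5

test statistic = 103.767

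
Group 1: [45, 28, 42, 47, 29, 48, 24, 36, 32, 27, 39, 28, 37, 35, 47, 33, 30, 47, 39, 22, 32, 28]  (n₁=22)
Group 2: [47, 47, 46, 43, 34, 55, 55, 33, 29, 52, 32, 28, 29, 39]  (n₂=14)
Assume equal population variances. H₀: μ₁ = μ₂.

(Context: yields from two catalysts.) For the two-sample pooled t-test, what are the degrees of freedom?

df = n₁ + n₂ − 2 = 22 + 14 − 2 = 34

degrees of freedom = 34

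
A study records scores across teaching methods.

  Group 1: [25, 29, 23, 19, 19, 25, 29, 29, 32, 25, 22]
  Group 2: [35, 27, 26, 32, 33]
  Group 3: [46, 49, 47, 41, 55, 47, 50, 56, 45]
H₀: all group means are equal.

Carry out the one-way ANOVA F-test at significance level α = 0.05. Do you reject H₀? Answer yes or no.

Group means [25.18, 30.60, 48.44], grand mean 34.640
SSB = Σnᵢ(x̄ᵢ−x̄)² = 2780.701; SSW = ΣΣ(x−x̄ᵢ)² = 423.059
MSB = 2780.701/2 = 1390.3507; MSW = 423.059/22 = 19.2299
F = MSB/MSW = 72.3014
df = (2, 22)
p-value (upper-tail) = 0.00000
At α=0.05: p < α → reject H₀

reject H₀: yes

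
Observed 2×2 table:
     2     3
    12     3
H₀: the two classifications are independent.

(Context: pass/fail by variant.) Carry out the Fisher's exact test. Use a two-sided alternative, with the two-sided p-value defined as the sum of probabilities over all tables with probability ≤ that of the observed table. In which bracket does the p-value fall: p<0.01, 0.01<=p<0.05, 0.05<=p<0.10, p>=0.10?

Margins: r₁=5, r₂=15, c₁=14, c₂=6, n=20
p_obs = C(5,2)·C(15,12)/C(20,14); sum pmf over tables with pmf ≤ p_obs
p-value (two-sided) = 0.13132
→ bracket: p>=0.10

p-value bracket: p>=0.10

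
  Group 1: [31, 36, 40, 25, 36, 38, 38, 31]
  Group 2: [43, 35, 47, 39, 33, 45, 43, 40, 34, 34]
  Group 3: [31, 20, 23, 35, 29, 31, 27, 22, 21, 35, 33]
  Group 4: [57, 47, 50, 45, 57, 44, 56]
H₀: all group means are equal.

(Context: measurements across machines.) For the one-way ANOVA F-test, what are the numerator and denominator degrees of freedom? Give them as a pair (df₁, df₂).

degrees of freedom = [3, 32]

k = 4 groups, N = 36 total
df = (k−1, N−k) = (4−1, 36−4) = (3, 32)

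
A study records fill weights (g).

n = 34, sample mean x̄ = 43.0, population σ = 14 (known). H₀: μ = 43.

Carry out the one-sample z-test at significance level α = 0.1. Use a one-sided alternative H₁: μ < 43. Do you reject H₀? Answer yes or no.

reject H₀: no

SE = σ/√n = 14/√34 = 2.4010
z = (x̄−μ₀)/SE = (43.0−43)/2.4010 = 0.0000
p-value (one-sided, H₁ less) = 0.50000
At α=0.1: p ≥ α → fail to reject H₀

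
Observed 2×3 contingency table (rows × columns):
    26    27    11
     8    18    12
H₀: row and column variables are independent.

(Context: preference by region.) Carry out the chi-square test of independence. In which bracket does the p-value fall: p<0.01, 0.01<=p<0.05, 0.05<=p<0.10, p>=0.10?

Row totals [64, 38], col totals [34, 45, 23], n=102
χ² = (26−21.33)²/21.33 + (27−28.24)²/28.24 + (11−14.43)²/14.43 + (8−12.67)²/12.67 + (18−16.76)²/16.76 + (12−8.57)²/8.57 = 5.0752
df = 2
p-value (upper-tail) = 0.07906
→ bracket: 0.05<=p<0.10

p-value bracket: 0.05<=p<0.10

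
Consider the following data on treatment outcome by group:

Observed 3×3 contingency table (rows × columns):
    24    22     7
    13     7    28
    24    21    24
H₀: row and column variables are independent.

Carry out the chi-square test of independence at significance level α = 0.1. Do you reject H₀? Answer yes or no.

reject H₀: yes

Row totals [53, 48, 69], col totals [61, 50, 59], n=170
χ² = (24−19.02)²/19.02 + (22−15.59)²/15.59 + (7−18.39)²/18.39 + (13−17.22)²/17.22 + (7−14.12)²/14.12 + (28−16.66)²/16.66 + (24−24.76)²/24.76 + (21−20.29)²/20.29 + (24−23.95)²/23.95 = 23.3937
df = 4
p-value (upper-tail) = 0.00011
At α=0.1: p < α → reject H₀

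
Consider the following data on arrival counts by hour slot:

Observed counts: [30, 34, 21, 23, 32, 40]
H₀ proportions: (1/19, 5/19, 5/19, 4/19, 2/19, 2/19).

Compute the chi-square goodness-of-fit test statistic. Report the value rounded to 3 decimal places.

test statistic = 101.163

n = 180; E_i = n·p_i = [9.47, 47.37, 47.37, 37.89, 18.95, 18.95]
χ² = (30−9.47)²/9.47 + (34−47.37)²/47.37 + (21−47.37)²/47.37 + (23−37.89)²/37.89 + (32−18.95)²/18.95 + (40−18.95)²/18.95 = 101.1631
df = 5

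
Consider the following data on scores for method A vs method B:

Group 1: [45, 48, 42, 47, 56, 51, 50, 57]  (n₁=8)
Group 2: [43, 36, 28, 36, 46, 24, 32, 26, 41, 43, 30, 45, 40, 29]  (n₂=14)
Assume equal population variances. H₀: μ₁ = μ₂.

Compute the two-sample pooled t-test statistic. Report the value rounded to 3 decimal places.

x̄₁=49.500, s₁=5.155, n₁=8
x̄₂=35.643, s₂=7.479, n₂=14
s_p² = [7·5.155² + 13·7.479²]/20 = 45.6607
SE = √(s_p²·(1/8+1/14)) = 2.9948
t = (49.500−35.643)/2.9948 = 4.6270
df = 20

test statistic = 4.627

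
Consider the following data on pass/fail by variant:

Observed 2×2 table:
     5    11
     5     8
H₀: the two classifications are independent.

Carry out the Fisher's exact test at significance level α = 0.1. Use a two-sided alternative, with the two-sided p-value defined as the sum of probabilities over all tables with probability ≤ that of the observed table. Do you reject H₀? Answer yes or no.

reject H₀: no

Margins: r₁=16, r₂=13, c₁=10, c₂=19, n=29
p_obs = C(16,5)·C(13,5)/C(29,10); sum pmf over tables with pmf ≤ p_obs
p-value (two-sided) = 0.71414
At α=0.1: p ≥ α → fail to reject H₀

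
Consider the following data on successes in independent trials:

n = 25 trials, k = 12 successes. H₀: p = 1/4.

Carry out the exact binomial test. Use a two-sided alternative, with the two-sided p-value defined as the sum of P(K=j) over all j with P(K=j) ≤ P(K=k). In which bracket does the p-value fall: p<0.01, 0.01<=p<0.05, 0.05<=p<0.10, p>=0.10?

p-value bracket: 0.01<=p<0.05

Exact binomial: n=25, k=12, p₀=1/4=0.2500
P(X=j) = C(n,j)·p₀^j·(1−p₀)^(n−j); p = Σ P(X=j) over j with P(X=j) ≤ P(X=12)
p-value (two-sided) = 0.01776
→ bracket: 0.01<=p<0.05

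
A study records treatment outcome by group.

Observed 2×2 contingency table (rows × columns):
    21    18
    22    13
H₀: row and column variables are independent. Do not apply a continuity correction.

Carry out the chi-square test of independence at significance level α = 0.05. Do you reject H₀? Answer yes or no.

Row totals [39, 35], col totals [43, 31], n=74
χ² = (21−22.66)²/22.66 + (18−16.34)²/16.34 + (22−20.34)²/20.34 + (13−14.66)²/14.66 = 0.6153
df = 1
p-value (upper-tail) = 0.43280
At α=0.05: p ≥ α → fail to reject H₀

reject H₀: no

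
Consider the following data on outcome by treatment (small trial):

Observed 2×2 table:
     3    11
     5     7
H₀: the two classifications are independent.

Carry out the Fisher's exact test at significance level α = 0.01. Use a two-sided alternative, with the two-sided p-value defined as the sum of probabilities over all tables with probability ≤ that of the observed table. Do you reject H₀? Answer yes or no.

reject H₀: no

Margins: r₁=14, r₂=12, c₁=8, c₂=18, n=26
p_obs = C(14,3)·C(12,5)/C(26,8); sum pmf over tables with pmf ≤ p_obs
p-value (two-sided) = 0.40092
At α=0.01: p ≥ α → fail to reject H₀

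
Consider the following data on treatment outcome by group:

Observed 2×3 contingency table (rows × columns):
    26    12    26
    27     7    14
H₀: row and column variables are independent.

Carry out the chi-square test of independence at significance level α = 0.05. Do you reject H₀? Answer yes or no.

Row totals [64, 48], col totals [53, 19, 40], n=112
χ² = (26−30.29)²/30.29 + (12−10.86)²/10.86 + (26−22.86)²/22.86 + (27−22.71)²/22.71 + (7−8.14)²/8.14 + (14−17.14)²/17.14 = 2.7041
df = 2
p-value (upper-tail) = 0.25871
At α=0.05: p ≥ α → fail to reject H₀

reject H₀: no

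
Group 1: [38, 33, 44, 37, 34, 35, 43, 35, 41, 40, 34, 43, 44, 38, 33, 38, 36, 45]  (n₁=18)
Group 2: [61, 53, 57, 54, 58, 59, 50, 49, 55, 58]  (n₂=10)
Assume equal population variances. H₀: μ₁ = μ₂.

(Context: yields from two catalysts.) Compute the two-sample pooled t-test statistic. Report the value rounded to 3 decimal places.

x̄₁=38.389, s₁=4.104, n₁=18
x̄₂=55.400, s₂=3.921, n₂=10
s_p² = [17·4.104² + 9·3.921²]/26 = 16.3338
SE = √(s_p²·(1/18+1/10)) = 1.5940
t = (38.389−55.400)/1.5940 = -10.6720
df = 26

test statistic = -10.672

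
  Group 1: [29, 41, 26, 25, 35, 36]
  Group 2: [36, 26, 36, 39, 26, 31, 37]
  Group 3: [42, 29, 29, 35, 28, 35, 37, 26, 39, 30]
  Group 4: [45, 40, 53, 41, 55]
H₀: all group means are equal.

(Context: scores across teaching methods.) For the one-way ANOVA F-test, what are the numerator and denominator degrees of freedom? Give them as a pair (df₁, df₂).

k = 4 groups, N = 28 total
df = (k−1, N−k) = (4−1, 28−4) = (3, 24)

degrees of freedom = [3, 24]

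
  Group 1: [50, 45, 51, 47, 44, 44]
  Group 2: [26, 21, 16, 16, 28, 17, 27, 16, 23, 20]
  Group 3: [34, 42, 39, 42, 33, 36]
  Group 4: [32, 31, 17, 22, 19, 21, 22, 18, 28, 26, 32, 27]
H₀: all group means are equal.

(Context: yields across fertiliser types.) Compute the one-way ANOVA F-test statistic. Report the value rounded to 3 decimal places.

test statistic = 48.750

Group means [46.83, 21.00, 37.67, 24.58], grand mean 29.765
SSB = Σnᵢ(x̄ᵢ−x̄)² = 3213.034; SSW = ΣΣ(x−x̄ᵢ)² = 659.083
MSB = 3213.034/3 = 1071.0114; MSW = 659.083/30 = 21.9694
F = MSB/MSW = 48.7500
df = (3, 30)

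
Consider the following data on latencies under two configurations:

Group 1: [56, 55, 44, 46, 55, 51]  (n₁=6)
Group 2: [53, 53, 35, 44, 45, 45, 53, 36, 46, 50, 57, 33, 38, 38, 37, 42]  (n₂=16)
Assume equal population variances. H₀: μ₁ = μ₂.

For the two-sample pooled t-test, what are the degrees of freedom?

df = n₁ + n₂ − 2 = 6 + 16 − 2 = 20

degrees of freedom = 20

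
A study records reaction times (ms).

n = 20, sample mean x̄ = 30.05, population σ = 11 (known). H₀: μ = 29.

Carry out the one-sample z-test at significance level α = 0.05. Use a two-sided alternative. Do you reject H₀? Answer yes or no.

reject H₀: no

SE = σ/√n = 11/√20 = 2.4597
z = (x̄−μ₀)/SE = (30.05−29)/2.4597 = 0.4269
p-value (two-sided) = 0.66946
At α=0.05: p ≥ α → fail to reject H₀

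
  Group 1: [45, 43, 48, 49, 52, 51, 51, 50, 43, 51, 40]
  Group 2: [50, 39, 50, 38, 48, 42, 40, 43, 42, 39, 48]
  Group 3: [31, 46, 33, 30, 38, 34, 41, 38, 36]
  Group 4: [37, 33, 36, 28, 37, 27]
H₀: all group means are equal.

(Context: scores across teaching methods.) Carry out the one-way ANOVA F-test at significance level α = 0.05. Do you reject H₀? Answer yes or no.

reject H₀: yes

Group means [47.55, 43.55, 36.33, 33.00], grand mean 41.270
SSB = Σnᵢ(x̄ᵢ−x̄)² = 1119.843; SSW = ΣΣ(x−x̄ᵢ)² = 689.455
MSB = 1119.843/3 = 373.2809; MSW = 689.455/33 = 20.8926
F = MSB/MSW = 17.8667
df = (3, 33)
p-value (upper-tail) = 0.00000
At α=0.05: p < α → reject H₀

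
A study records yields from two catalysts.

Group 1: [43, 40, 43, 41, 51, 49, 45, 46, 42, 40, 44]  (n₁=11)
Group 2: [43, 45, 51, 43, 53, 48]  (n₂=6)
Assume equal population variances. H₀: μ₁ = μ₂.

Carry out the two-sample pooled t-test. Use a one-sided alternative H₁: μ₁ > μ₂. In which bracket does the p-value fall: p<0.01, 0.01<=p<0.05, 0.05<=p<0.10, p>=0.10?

x̄₁=44.000, s₁=3.550, n₁=11
x̄₂=47.167, s₂=4.215, n₂=6
s_p² = [10·3.550² + 5·4.215²]/15 = 14.3222
SE = √(s_p²·(1/11+1/6)) = 1.9207
t = (44.000−47.167)/1.9207 = -1.6487
df = 15
p-value (one-sided, H₁ greater) = 0.94001
→ bracket: p>=0.10

p-value bracket: p>=0.10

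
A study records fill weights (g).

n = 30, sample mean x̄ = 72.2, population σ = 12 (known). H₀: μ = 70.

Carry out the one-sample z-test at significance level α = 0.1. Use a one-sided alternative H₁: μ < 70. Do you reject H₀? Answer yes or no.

SE = σ/√n = 12/√30 = 2.1909
z = (x̄−μ₀)/SE = (72.2−70)/2.1909 = 1.0042
p-value (one-sided, H₁ less) = 0.84235
At α=0.1: p ≥ α → fail to reject H₀

reject H₀: no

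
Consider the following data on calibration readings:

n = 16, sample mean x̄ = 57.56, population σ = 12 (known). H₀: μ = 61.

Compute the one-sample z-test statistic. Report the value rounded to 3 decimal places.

test statistic = -1.147

SE = σ/√n = 12/√16 = 3.0000
z = (x̄−μ₀)/SE = (57.56−61)/3.0000 = -1.1467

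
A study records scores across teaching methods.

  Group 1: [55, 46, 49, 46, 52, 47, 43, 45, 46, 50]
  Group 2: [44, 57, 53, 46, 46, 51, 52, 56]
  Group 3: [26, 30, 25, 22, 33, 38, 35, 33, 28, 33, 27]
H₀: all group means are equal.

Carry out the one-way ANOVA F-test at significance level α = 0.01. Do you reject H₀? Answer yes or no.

reject H₀: yes

Group means [47.90, 50.62, 30.00], grand mean 41.862
SSB = Σnᵢ(x̄ᵢ−x̄)² = 2526.673; SSW = ΣΣ(x−x̄ᵢ)² = 514.775
MSB = 2526.673/2 = 1263.3366; MSW = 514.775/26 = 19.7990
F = MSB/MSW = 63.8080
df = (2, 26)
p-value (upper-tail) = 0.00000
At α=0.01: p < α → reject H₀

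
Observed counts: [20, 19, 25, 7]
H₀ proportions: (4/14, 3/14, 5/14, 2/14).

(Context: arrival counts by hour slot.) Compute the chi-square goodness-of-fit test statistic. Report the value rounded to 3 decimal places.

test statistic = 1.925

n = 71; E_i = n·p_i = [20.29, 15.21, 25.36, 10.14]
χ² = (20−20.29)²/20.29 + (19−15.21)²/15.21 + (25−25.36)²/25.36 + (7−10.14)²/10.14 = 1.9249
df = 3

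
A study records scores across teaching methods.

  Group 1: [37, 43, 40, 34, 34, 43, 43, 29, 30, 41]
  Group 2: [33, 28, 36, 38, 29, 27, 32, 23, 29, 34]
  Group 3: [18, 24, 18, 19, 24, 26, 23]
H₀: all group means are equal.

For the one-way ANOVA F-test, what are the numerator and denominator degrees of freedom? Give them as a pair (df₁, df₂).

k = 3 groups, N = 27 total
df = (k−1, N−k) = (3−1, 27−3) = (2, 24)

degrees of freedom = [2, 24]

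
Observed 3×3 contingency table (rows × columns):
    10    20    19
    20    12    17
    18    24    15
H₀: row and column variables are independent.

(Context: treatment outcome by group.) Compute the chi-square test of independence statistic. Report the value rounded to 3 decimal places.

Row totals [49, 49, 57], col totals [48, 56, 51], n=155
χ² = (10−15.17)²/15.17 + (20−17.70)²/17.70 + (19−16.12)²/16.12 + (20−15.17)²/15.17 + (12−17.70)²/17.70 + (17−16.12)²/16.12 + (18−17.65)²/17.65 + (24−20.59)²/20.59 + (15−18.75)²/18.75 = 7.3178
df = 4

test statistic = 7.318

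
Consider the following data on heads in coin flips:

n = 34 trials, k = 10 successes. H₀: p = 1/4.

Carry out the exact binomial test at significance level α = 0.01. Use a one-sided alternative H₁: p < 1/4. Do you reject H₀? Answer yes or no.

Exact binomial: n=34, k=10, p₀=1/4=0.2500
P(X≤10) from Σ C(n,i)·p₀^i·(1−p₀)^(n−i)
p-value (one-sided, H₁ less) = 0.78944
At α=0.01: p ≥ α → fail to reject H₀

reject H₀: no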